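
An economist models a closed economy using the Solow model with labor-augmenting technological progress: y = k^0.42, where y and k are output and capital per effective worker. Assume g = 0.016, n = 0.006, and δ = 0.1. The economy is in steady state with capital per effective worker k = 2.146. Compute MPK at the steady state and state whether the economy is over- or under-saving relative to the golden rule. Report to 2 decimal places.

n + g + δ = 0.006 + 0.016 + 0.1 = 0.122.
MPK = 0.42·k^(0.42−1) = 0.42·2.146^(-0.58) ≈ 0.2697.
MPK > 0.122, so the economy is dynamically efficient (under-saving).

under-saving; MPK ≈ 0.27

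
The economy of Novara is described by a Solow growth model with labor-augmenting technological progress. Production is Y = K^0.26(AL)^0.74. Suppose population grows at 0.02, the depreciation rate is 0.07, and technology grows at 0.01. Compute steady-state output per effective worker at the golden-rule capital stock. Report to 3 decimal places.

The effective depreciation rate is n + g + δ = 0.02 + 0.01 + 0.07 = 0.1.
Setting f'(k) = n+g+δ gives 0.26·k^(0.26−1) = 0.1, hence k_gold = (0.26/0.1)^(1/0.74) ≈ 3.6373.
Output: y_gold = k_gold^0.26 = 3.6373^0.26 ≈ 1.3989.

y_gold ≈ 1.399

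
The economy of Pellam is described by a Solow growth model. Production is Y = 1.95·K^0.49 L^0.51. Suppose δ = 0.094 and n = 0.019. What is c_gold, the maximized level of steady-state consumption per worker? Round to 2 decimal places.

Break-even investment rate: n + δ = 0.019 + 0.094 = 0.113.
Setting f'(k) = n+δ gives 0.49·1.95·k^(0.49−1) = 0.113, hence k_gold = (0.49·1.95/0.113)^(1/0.51) ≈ 65.7575.
y_gold = 1.95·65.7575^0.49 ≈ 15.1645.
c_gold = y_gold − (n+δ)·k_gold = 15.1645 − 0.113·65.7575 ≈ 7.7339.

c_gold ≈ 7.73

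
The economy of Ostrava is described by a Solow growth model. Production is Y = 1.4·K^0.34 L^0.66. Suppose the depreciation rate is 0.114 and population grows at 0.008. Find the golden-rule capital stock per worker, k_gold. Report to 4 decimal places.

k_gold ≈ 7.8674

Break-even investment rate: n + δ = 0.008 + 0.114 = 0.122.
Setting f'(k) = n+δ gives 0.34·1.4·k^(0.34−1) = 0.122, hence k_gold = (0.34·1.4/0.122)^(1/0.66) ≈ 7.8674.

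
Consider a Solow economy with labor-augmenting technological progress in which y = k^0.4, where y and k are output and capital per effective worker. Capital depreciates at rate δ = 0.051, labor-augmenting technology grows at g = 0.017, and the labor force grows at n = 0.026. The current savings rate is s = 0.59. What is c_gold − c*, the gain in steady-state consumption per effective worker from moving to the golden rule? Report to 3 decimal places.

Δc ≈ 0.180

Break-even investment rate: n + g + δ = 0.026 + 0.017 + 0.051 = 0.094.
Current steady state (s = 0.59): k* = (0.59/0.094)^(1/0.6) ≈ 21.3570, y* = 21.3570^0.4 ≈ 3.4026, c* = (1−0.59)·3.4026 ≈ 1.3951.
Golden rule sets MPK = n+g+δ: 0.4·k^(0.4−1) = 0.094, so k_gold = (0.4/0.094)^(1/0.6) ≈ 11.1743.
y_gold = 11.1743^0.4 ≈ 2.6260, c_gold = y_gold − 0.094·k_gold ≈ 1.5756.
Gain: Δc = 1.5756 − 1.3951 ≈ 0.1805.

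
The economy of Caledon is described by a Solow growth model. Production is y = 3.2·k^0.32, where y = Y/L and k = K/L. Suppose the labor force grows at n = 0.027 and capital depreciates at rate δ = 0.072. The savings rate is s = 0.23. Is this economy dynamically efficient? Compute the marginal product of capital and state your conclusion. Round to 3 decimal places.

dynamically efficient; MPK ≈ 0.138

Break-even investment rate: n + δ = 0.027 + 0.072 = 0.099.
Steady-state k*: s·A·k^0.32 = 0.099·k gives k* = (0.23·3.2/0.099)^(1/0.68) ≈ 19.1091.
MPK = 0.32·3.2·19.1091^(-0.68) ≈ 0.1377.
MPK > n+δ = 0.099, so the economy is dynamically efficient (under-saving).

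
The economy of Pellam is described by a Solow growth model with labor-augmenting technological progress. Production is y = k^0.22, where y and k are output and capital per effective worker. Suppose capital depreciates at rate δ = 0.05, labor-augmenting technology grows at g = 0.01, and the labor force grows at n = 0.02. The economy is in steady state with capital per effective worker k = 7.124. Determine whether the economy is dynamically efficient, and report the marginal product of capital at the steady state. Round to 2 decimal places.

Break-even investment rate: n + g + δ = 0.02 + 0.01 + 0.05 = 0.08.
MPK = 0.22·k^(0.22−1) = 0.22·7.124^(-0.78) ≈ 0.0476.
MPK < 0.08, so the economy is dynamically inefficient (over-saving).

dynamically inefficient; MPK ≈ 0.05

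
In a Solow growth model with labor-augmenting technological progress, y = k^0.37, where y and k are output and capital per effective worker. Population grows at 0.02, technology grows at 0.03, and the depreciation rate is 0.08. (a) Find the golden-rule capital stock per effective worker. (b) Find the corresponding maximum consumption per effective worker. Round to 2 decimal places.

The effective depreciation rate is n + g + δ = 0.02 + 0.03 + 0.08 = 0.13.
Golden rule sets MPK = n+g+δ: 0.37·k^(0.37−1) = 0.13, so k_gold = (0.37/0.13)^(1/0.63) ≈ 5.2607.
y_gold = 5.2607^0.37 ≈ 1.8484; c_gold = y_gold − 0.13·k_gold ≈ 1.1645.

(a) k_gold ≈ 5.26; (b) c_gold ≈ 1.16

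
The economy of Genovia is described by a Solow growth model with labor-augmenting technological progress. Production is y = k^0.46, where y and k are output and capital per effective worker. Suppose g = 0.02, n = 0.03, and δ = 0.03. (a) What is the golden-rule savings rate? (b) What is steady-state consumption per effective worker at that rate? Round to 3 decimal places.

Break-even investment rate: n + g + δ = 0.03 + 0.02 + 0.03 = 0.08.
For Cobb-Douglas, s_gold equals capital's share: s_gold = 0.46.
Golden rule sets MPK = n+g+δ: 0.46·k^(0.46−1) = 0.08, so k_gold = (0.46/0.08)^(1/0.54) ≈ 25.5148.
y_gold = 25.5148^0.46 ≈ 4.4374; c_gold = (1−0.46)·y_gold ≈ 2.3962.

(a) s_gold = 0.460; (b) c_gold ≈ 2.396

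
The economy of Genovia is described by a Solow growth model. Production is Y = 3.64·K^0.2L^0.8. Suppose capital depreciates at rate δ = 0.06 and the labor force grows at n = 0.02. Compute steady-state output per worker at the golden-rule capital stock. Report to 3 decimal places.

Capital per worker breaks even when investment replaces (n + δ)·k; here n + δ = 0.08.
Golden rule sets MPK = n+δ: 0.2·3.64·k^(0.2−1) = 0.08, so k_gold = (0.2·3.64/0.08)^(1/0.8) ≈ 15.8053.
Output: y_gold = 3.64·k_gold^0.2 = 3.64·15.8053^0.2 ≈ 6.3221.

y_gold ≈ 6.322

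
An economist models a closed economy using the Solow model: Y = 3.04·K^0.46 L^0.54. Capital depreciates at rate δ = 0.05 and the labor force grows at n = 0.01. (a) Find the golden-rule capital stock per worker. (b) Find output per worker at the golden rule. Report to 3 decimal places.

(a) k_gold ≈ 340.699; (b) y_gold ≈ 44.439

Break-even investment rate: n + δ = 0.01 + 0.05 = 0.06.
Golden rule sets MPK = n+δ: 0.46·3.04·k^(0.46−1) = 0.06, so k_gold = (0.46·3.04/0.06)^(1/0.54) ≈ 340.6989.
y_gold = 3.04·340.6989^0.46 ≈ 44.4390.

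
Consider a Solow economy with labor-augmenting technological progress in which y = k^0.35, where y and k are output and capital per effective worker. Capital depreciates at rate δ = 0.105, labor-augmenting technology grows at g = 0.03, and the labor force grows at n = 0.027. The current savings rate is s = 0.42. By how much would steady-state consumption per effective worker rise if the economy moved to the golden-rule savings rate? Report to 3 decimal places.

Δc ≈ 0.015

Break-even investment rate: n + g + δ = 0.027 + 0.03 + 0.105 = 0.162.
Current steady state (s = 0.42): k* = (0.42/0.162)^(1/0.65) ≈ 4.3303, y* = 4.3303^0.35 ≈ 1.6702, c* = (1−0.42)·1.6702 ≈ 0.9687.
Maximizing c = f(k) − (n+g+δ)·k gives f'(k) = n+g+δ, i.e. 0.35·k^(0.35−1) = 0.162, so k_gold = (0.35/0.162)^(1/0.65) ≈ 3.2711.
y_gold = 3.2711^0.35 ≈ 1.5141, c_gold = y_gold − 0.162·k_gold ≈ 0.9841.
Gain: Δc = 0.9841 − 0.9687 ≈ 0.0154.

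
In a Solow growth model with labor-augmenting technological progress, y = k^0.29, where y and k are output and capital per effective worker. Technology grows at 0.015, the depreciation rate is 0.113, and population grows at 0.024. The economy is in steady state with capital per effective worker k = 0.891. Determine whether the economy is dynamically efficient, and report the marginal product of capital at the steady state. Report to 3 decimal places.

n + g + δ = 0.024 + 0.015 + 0.113 = 0.152.
MPK = 0.29·k^(0.29−1) = 0.29·0.891^(-0.71) ≈ 0.3148.
MPK > 0.152, so the economy is dynamically efficient (under-saving).

dynamically efficient; MPK ≈ 0.315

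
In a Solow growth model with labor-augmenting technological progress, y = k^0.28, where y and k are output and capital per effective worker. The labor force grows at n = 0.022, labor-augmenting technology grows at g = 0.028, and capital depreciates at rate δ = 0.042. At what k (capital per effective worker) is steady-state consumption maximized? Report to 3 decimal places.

k_gold ≈ 4.692

Capital per effective worker breaks even when investment replaces (n + g + δ)·k; here n + g + δ = 0.092.
Maximizing c = f(k) − (n+g+δ)·k gives f'(k) = n+g+δ, i.e. 0.28·k^(0.28−1) = 0.092, so k_gold = (0.28/0.092)^(1/0.72) ≈ 4.6919.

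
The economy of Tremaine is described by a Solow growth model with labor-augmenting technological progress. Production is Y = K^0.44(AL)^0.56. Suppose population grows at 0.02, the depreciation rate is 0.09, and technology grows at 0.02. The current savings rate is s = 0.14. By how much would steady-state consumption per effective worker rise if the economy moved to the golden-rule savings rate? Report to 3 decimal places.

n + g + δ = 0.02 + 0.02 + 0.09 = 0.13.
Current steady state (s = 0.14): k* = (0.14/0.13)^(1/0.56) ≈ 1.1415, y* = 1.1415^0.44 ≈ 1.0600, c* = (1−0.14)·1.0600 ≈ 0.9116.
Maximizing c = f(k) − (n+g+δ)·k gives f'(k) = n+g+δ, i.e. 0.44·k^(0.44−1) = 0.13, so k_gold = (0.44/0.13)^(1/0.56) ≈ 8.8217.
y_gold = 8.8217^0.44 ≈ 2.6064, c_gold = y_gold − 0.13·k_gold ≈ 1.4596.
Gain: Δc = 1.4596 − 0.9116 ≈ 0.5480.

Δc ≈ 0.548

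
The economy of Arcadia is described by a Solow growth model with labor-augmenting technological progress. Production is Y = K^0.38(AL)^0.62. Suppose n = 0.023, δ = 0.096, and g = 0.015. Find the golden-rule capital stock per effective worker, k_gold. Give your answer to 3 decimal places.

Break-even investment rate: n + g + δ = 0.023 + 0.015 + 0.096 = 0.134.
At the golden rule the marginal product of capital equals n+g+δ: 0.38·k^(0.38−1) = 0.134. Solving, k_gold = (0.38/0.134)^(1/0.62) ≈ 5.3719.

k_gold ≈ 5.372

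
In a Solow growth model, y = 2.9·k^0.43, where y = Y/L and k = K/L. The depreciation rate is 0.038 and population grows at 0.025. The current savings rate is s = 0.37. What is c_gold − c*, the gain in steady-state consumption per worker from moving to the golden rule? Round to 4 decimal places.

Capital per worker breaks even when investment replaces (n + δ)·k; here n + δ = 0.063.
Current steady state (s = 0.37): k* = (0.37·2.9/0.063)^(1/0.57) ≈ 144.5785, y* = 2.9·144.5785^0.43 ≈ 24.6174, c* = (1−0.37)·24.6174 ≈ 15.5090.
Golden rule sets MPK = n+δ: 0.43·2.9·k^(0.43−1) = 0.063, so k_gold = (0.43·2.9/0.063)^(1/0.57) ≈ 188.1945.
y_gold = 2.9·188.1945^0.43 ≈ 27.5727, c_gold = y_gold − 0.063·k_gold ≈ 15.7164.
Gain: Δc = 15.7164 − 15.5090 ≈ 0.2074.

Δc ≈ 0.2074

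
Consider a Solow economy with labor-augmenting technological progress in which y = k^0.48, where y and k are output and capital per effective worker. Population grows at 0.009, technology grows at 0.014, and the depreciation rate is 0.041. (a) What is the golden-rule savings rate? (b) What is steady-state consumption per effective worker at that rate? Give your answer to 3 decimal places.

(a) s_gold = 0.480; (b) c_gold ≈ 3.340

Break-even investment rate: n + g + δ = 0.009 + 0.014 + 0.041 = 0.064.
For Cobb-Douglas, s_gold equals capital's share: s_gold = 0.48.
At the golden rule the marginal product of capital equals n+g+δ: 0.48·k^(0.48−1) = 0.064. Solving, k_gold = (0.48/0.064)^(1/0.52) ≈ 48.1737.
y_gold = 48.1737^0.48 ≈ 6.4232; c_gold = (1−0.48)·y_gold ≈ 3.3400.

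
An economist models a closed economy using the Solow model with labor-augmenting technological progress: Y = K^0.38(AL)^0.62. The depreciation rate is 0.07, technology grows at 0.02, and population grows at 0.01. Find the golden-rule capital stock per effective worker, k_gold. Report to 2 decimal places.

k_gold ≈ 8.61

The effective depreciation rate is n + g + δ = 0.01 + 0.02 + 0.07 = 0.1.
Golden rule sets MPK = n+g+δ: 0.38·k^(0.38−1) = 0.1, so k_gold = (0.38/0.1)^(1/0.62) ≈ 8.6126.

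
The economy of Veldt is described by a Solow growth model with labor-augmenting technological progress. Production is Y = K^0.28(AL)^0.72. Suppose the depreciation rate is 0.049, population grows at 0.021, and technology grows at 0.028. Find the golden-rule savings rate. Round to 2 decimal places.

Break-even investment rate: n + g + δ = 0.021 + 0.028 + 0.049 = 0.098.
At the golden rule MPK = n+g+δ, and in any Cobb-Douglas steady state s = (n+g+δ)·k/y = MPK·k/y = capital's share 0.28.

s_gold = 0.28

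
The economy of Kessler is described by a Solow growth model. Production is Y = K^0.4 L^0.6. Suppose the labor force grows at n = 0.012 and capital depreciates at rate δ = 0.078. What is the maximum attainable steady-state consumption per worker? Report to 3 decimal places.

Capital per worker breaks even when investment replaces (n + δ)·k; here n + δ = 0.09.
At the golden rule the marginal product of capital equals n+δ: 0.4·k^(0.4−1) = 0.09. Solving, k_gold = (0.4/0.09)^(1/0.6) ≈ 12.0142.
y_gold = 12.0142^0.4 ≈ 2.7032.
c_gold = y_gold − (n+δ)·k_gold = 2.7032 − 0.09·12.0142 ≈ 1.6219.

c_gold ≈ 1.622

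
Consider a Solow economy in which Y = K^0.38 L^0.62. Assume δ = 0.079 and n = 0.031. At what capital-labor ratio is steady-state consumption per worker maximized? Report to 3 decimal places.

The effective depreciation rate is n + δ = 0.031 + 0.079 = 0.11.
At the golden rule the marginal product of capital equals n+δ: 0.38·k^(0.38−1) = 0.11. Solving, k_gold = (0.38/0.11)^(1/0.62) ≈ 7.3854.

k_gold ≈ 7.385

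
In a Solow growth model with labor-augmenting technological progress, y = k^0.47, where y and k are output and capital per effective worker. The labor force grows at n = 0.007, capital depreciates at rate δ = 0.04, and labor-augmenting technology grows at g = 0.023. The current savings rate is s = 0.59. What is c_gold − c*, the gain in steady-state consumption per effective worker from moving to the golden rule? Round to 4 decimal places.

Break-even investment rate: n + g + δ = 0.007 + 0.023 + 0.04 = 0.07.
Current steady state (s = 0.59): k* = (0.59/0.07)^(1/0.53) ≈ 55.8092, y* = 55.8092^0.47 ≈ 6.6214, c* = (1−0.59)·6.6214 ≈ 2.7148.
Maximizing c = f(k) − (n+g+δ)·k gives f'(k) = n+g+δ, i.e. 0.47·k^(0.47−1) = 0.07, so k_gold = (0.47/0.07)^(1/0.53) ≈ 36.3393.
y_gold = 36.3393^0.47 ≈ 5.4122, c_gold = y_gold − 0.07·k_gold ≈ 2.8685.
Gain: Δc = 2.8685 − 2.7148 ≈ 0.1537.

Δc ≈ 0.1537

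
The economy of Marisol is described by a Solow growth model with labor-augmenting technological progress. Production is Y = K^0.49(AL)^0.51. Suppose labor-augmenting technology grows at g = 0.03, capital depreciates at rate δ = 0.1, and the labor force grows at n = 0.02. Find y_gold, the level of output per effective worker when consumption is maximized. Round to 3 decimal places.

y_gold ≈ 3.118

Break-even investment rate: n + g + δ = 0.02 + 0.03 + 0.1 = 0.15.
Golden rule sets MPK = n+g+δ: 0.49·k^(0.49−1) = 0.15, so k_gold = (0.49/0.15)^(1/0.51) ≈ 10.1871.
Output: y_gold = k_gold^0.49 = 10.1871^0.49 ≈ 3.1185.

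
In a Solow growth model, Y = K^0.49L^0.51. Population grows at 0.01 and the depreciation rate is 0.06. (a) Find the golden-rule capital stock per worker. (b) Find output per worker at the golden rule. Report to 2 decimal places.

Break-even investment rate: n + δ = 0.01 + 0.06 = 0.07.
At the golden rule the marginal product of capital equals n+δ: 0.49·k^(0.49−1) = 0.07. Solving, k_gold = (0.49/0.07)^(1/0.51) ≈ 45.3999.
y_gold = 45.3999^0.49 ≈ 6.4857.

(a) k_gold ≈ 45.40; (b) y_gold ≈ 6.49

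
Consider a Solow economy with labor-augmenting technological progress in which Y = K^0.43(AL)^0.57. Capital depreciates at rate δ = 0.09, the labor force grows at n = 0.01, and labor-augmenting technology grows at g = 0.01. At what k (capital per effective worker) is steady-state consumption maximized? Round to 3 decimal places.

The effective depreciation rate is n + g + δ = 0.01 + 0.01 + 0.09 = 0.11.
Golden rule sets MPK = n+g+δ: 0.43·k^(0.43−1) = 0.11, so k_gold = (0.43/0.11)^(1/0.57) ≈ 10.9328.

k_gold ≈ 10.933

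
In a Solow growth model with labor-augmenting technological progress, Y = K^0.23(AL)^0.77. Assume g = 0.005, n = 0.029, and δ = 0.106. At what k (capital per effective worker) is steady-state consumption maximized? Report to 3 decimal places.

Break-even investment rate: n + g + δ = 0.029 + 0.005 + 0.106 = 0.14.
Golden rule sets MPK = n+g+δ: 0.23·k^(0.23−1) = 0.14, so k_gold = (0.23/0.14)^(1/0.77) ≈ 1.9055.

k_gold ≈ 1.905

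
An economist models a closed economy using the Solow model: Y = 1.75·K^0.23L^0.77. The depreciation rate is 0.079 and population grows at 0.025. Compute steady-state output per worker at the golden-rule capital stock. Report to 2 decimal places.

The effective depreciation rate is n + δ = 0.025 + 0.079 = 0.104.
At the golden rule the marginal product of capital equals n+δ: 0.23·1.75·k^(0.23−1) = 0.104. Solving, k_gold = (0.23·1.75/0.104)^(1/0.77) ≈ 5.7981.
Output: y_gold = 1.75·k_gold^0.23 = 1.75·5.7981^0.23 ≈ 2.6218.

y_gold ≈ 2.62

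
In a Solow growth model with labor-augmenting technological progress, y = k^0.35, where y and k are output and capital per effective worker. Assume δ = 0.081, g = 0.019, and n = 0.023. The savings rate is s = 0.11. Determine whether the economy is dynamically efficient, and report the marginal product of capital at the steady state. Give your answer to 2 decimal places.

dynamically efficient; MPK ≈ 0.39

Break-even investment rate: n + g + δ = 0.023 + 0.019 + 0.081 = 0.123.
Steady-state k*: s·k^0.35 = 0.123·k gives k* = (0.11/0.123)^(1/0.65) ≈ 0.8421.
MPK = 0.35·0.8421^(-0.65) ≈ 0.3914.
MPK > n+g+δ = 0.123, so the economy is dynamically efficient (under-saving).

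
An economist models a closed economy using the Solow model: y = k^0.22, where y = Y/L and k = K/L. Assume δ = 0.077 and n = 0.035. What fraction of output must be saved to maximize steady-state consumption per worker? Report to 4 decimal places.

Break-even investment rate: n + δ = 0.035 + 0.077 = 0.112.
At the golden rule MPK = n+δ, and in any Cobb-Douglas steady state s = (n+δ)·k/y = MPK·k/y = capital's share 0.22.

s_gold = 0.2200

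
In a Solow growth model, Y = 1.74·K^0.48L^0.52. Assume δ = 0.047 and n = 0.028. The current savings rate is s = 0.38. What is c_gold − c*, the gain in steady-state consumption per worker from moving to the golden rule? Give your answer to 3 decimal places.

Δc ≈ 0.326

Break-even investment rate: n + δ = 0.028 + 0.047 = 0.075.
Current steady state (s = 0.38): k* = (0.38·1.74/0.075)^(1/0.52) ≈ 65.7400, y* = 1.74·65.7400^0.48 ≈ 12.9750, c* = (1−0.38)·12.9750 ≈ 8.0445.
Maximizing c = f(k) − (n+δ)·k gives f'(k) = n+δ, i.e. 0.48·1.74·k^(0.48−1) = 0.075, so k_gold = (0.48·1.74/0.075)^(1/0.52) ≈ 103.0246.
y_gold = 1.74·103.0246^0.48 ≈ 16.0976, c_gold = y_gold − 0.075·k_gold ≈ 8.3707.
Gain: Δc = 8.3707 − 8.0445 ≈ 0.3262.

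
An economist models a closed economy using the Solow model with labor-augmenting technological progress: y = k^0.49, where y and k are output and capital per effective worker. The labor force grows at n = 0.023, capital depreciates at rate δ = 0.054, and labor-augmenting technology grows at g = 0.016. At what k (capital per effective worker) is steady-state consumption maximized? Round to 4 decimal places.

The effective depreciation rate is n + g + δ = 0.023 + 0.016 + 0.054 = 0.093.
Maximizing c = f(k) − (n+g+δ)·k gives f'(k) = n+g+δ, i.e. 0.49·k^(0.49−1) = 0.093, so k_gold = (0.49/0.093)^(1/0.51) ≈ 26.0090.

k_gold ≈ 26.0090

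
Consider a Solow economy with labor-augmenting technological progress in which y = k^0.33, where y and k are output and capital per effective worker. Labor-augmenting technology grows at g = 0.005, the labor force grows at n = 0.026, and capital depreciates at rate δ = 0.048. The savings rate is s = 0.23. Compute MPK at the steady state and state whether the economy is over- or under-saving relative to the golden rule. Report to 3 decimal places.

The effective depreciation rate is n + g + δ = 0.026 + 0.005 + 0.048 = 0.079.
Steady-state k*: s·k^0.33 = 0.079·k gives k* = (0.23/0.079)^(1/0.67) ≈ 4.9282.
MPK = 0.33·4.9282^(-0.67) ≈ 0.1133.
MPK > n+g+δ = 0.079, so the economy is dynamically efficient (under-saving).

under-saving; MPK ≈ 0.113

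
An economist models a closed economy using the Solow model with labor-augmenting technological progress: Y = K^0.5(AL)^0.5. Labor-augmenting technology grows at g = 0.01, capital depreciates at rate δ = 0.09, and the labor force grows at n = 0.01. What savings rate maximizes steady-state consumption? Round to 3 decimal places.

s_gold = 0.500

The effective depreciation rate is n + g + δ = 0.01 + 0.01 + 0.09 = 0.11.
At the golden rule MPK = n+g+δ, and in any Cobb-Douglas steady state s = (n+g+δ)·k/y = MPK·k/y = capital's share 0.5.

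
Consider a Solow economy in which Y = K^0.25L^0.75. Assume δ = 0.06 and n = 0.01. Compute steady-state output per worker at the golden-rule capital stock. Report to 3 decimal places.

n + δ = 0.01 + 0.06 = 0.07.
Golden rule sets MPK = n+δ: 0.25·k^(0.25−1) = 0.07, so k_gold = (0.25/0.07)^(1/0.75) ≈ 5.4591.
Output: y_gold = k_gold^0.25 = 5.4591^0.25 ≈ 1.5286.

y_gold ≈ 1.529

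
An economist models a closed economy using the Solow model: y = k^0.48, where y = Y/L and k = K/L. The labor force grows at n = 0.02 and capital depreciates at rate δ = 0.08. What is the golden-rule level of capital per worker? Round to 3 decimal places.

k_gold ≈ 20.421

Capital per worker breaks even when investment replaces (n + δ)·k; here n + δ = 0.1.
Maximizing c = f(k) − (n+δ)·k gives f'(k) = n+δ, i.e. 0.48·k^(0.48−1) = 0.1, so k_gold = (0.48/0.1)^(1/0.52) ≈ 20.4211.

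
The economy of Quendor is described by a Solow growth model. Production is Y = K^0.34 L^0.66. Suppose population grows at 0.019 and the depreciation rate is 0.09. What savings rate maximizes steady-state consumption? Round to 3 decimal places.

s_gold = 0.340

Break-even investment rate: n + δ = 0.019 + 0.09 = 0.109.
At the golden rule MPK = n+δ, and in any Cobb-Douglas steady state s = (n+δ)·k/y = MPK·k/y = capital's share 0.34.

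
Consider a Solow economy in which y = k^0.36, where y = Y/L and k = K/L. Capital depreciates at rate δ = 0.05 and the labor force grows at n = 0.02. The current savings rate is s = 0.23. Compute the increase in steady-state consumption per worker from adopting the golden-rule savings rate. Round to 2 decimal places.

n + δ = 0.02 + 0.05 = 0.07.
Current steady state (s = 0.23): k* = (0.23/0.07)^(1/0.64) ≈ 6.4156, y* = 6.4156^0.36 ≈ 1.9526, c* = (1−0.23)·1.9526 ≈ 1.5035.
Setting f'(k) = n+δ gives 0.36·k^(0.36−1) = 0.07, hence k_gold = (0.36/0.07)^(1/0.64) ≈ 12.9198.
y_gold = 12.9198^0.36 ≈ 2.5122, c_gold = y_gold − 0.07·k_gold ≈ 1.6078.
Gain: Δc = 1.6078 − 1.5035 ≈ 0.1043.

Δc ≈ 0.10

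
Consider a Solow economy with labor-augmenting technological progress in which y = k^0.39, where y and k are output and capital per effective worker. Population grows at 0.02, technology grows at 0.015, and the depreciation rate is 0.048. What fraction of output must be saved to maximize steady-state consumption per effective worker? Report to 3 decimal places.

Capital per effective worker breaks even when investment replaces (n + g + δ)·k; here n + g + δ = 0.083.
At the golden rule MPK = n+g+δ, and in any Cobb-Douglas steady state s = (n+g+δ)·k/y = MPK·k/y = capital's share 0.39.

s_gold = 0.390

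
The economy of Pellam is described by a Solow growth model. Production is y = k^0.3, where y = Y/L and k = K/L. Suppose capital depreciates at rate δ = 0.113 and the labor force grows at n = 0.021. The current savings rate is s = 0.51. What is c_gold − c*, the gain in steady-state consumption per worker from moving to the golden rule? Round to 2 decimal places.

Break-even investment rate: n + δ = 0.021 + 0.113 = 0.134.
Current steady state (s = 0.51): k* = (0.51/0.134)^(1/0.7) ≈ 6.7490, y* = 6.7490^0.3 ≈ 1.7733, c* = (1−0.51)·1.7733 ≈ 0.8689.
Golden rule sets MPK = n+δ: 0.3·k^(0.3−1) = 0.134, so k_gold = (0.3/0.134)^(1/0.7) ≈ 3.1624.
y_gold = 3.1624^0.3 ≈ 1.4126, c_gold = y_gold − 0.134·k_gold ≈ 0.9888.
Gain: Δc = 0.9888 − 0.8689 ≈ 0.1199.

Δc ≈ 0.12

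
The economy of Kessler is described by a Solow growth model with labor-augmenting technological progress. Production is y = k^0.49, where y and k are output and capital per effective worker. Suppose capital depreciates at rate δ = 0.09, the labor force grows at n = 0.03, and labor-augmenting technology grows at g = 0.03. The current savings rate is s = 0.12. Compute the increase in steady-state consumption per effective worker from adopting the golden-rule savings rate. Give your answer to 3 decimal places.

Δc ≈ 0.880

Break-even investment rate: n + g + δ = 0.03 + 0.03 + 0.09 = 0.15.
Current steady state (s = 0.12): k* = (0.12/0.15)^(1/0.51) ≈ 0.6456, y* = 0.6456^0.49 ≈ 0.8070, c* = (1−0.12)·0.8070 ≈ 0.7102.
Setting f'(k) = n+g+δ gives 0.49·k^(0.49−1) = 0.15, hence k_gold = (0.49/0.15)^(1/0.51) ≈ 10.1871.
y_gold = 10.1871^0.49 ≈ 3.1185, c_gold = y_gold − 0.15·k_gold ≈ 1.5904.
Gain: Δc = 1.5904 − 0.7102 ≈ 0.8802.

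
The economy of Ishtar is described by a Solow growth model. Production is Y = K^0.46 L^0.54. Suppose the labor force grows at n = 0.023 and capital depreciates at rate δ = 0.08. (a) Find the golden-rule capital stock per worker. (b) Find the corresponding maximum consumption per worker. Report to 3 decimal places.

(a) k_gold ≈ 15.979; (b) c_gold ≈ 1.932

The effective depreciation rate is n + δ = 0.023 + 0.08 = 0.103.
Setting f'(k) = n+δ gives 0.46·k^(0.46−1) = 0.103, hence k_gold = (0.46/0.103)^(1/0.54) ≈ 15.9793.
y_gold = 15.9793^0.46 ≈ 3.5780; c_gold = y_gold − 0.103·k_gold ≈ 1.9321.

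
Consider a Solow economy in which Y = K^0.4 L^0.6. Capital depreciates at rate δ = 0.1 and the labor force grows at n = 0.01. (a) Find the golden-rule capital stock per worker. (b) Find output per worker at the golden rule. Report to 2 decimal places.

(a) k_gold ≈ 8.60; (b) y_gold ≈ 2.36

Capital per worker breaks even when investment replaces (n + δ)·k; here n + δ = 0.11.
Golden rule sets MPK = n+δ: 0.4·k^(0.4−1) = 0.11, so k_gold = (0.4/0.11)^(1/0.6) ≈ 8.5990.
y_gold = 8.5990^0.4 ≈ 2.3647.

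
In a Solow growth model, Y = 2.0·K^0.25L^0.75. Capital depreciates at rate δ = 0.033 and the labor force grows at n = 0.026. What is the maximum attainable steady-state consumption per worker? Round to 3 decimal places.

c_gold ≈ 3.058

n + δ = 0.026 + 0.033 = 0.059.
Setting f'(k) = n+δ gives 0.25·2.0·k^(0.25−1) = 0.059, hence k_gold = (0.25·2.0/0.059)^(1/0.75) ≈ 17.2779.
y_gold = 2.0·17.2779^0.25 ≈ 4.0776.
c_gold = y_gold − (n+δ)·k_gold = 4.0776 − 0.059·17.2779 ≈ 3.0582.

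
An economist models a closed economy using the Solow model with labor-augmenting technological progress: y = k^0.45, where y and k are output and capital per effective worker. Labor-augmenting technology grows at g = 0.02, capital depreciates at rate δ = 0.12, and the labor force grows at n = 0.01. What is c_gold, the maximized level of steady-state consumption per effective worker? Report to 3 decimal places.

n + g + δ = 0.01 + 0.02 + 0.12 = 0.15.
Setting f'(k) = n+g+δ gives 0.45·k^(0.45−1) = 0.15, hence k_gold = (0.45/0.15)^(1/0.55) ≈ 7.3704.
y_gold = 7.3704^0.45 ≈ 2.4568.
c_gold = y_gold − (n+g+δ)·k_gold = 2.4568 − 0.15·7.3704 ≈ 1.3512.

c_gold ≈ 1.351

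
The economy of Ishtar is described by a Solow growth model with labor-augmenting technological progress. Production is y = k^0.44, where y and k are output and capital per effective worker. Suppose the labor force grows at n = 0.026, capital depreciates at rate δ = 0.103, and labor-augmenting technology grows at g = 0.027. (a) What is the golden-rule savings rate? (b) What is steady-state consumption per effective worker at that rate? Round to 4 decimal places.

(a) s_gold = 0.4400; (b) c_gold ≈ 1.2648

Break-even investment rate: n + g + δ = 0.026 + 0.027 + 0.103 = 0.156.
For Cobb-Douglas, s_gold equals capital's share: s_gold = 0.44.
Maximizing c = f(k) − (n+g+δ)·k gives f'(k) = n+g+δ, i.e. 0.44·k^(0.44−1) = 0.156, so k_gold = (0.44/0.156)^(1/0.56) ≈ 6.3703.
y_gold = 6.3703^0.44 ≈ 2.2585; c_gold = (1−0.44)·y_gold ≈ 1.2648.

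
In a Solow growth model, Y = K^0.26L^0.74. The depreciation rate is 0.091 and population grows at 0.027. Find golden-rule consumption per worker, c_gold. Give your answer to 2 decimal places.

n + δ = 0.027 + 0.091 = 0.118.
Golden rule sets MPK = n+δ: 0.26·k^(0.26−1) = 0.118, so k_gold = (0.26/0.118)^(1/0.74) ≈ 2.9083.
y_gold = 2.9083^0.26 ≈ 1.3199.
c_gold = y_gold − (n+δ)·k_gold = 1.3199 − 0.118·2.9083 ≈ 0.9767.

c_gold ≈ 0.98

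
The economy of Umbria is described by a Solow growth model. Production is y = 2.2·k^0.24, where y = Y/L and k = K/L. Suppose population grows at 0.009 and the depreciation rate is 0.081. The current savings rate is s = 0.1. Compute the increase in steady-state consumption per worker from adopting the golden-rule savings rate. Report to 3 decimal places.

Break-even investment rate: n + δ = 0.009 + 0.081 = 0.09.
Current steady state (s = 0.1): k* = (0.1·2.2/0.09)^(1/0.76) ≈ 3.2416, y* = 2.2·3.2416^0.24 ≈ 2.9175, c* = (1−0.1)·2.9175 ≈ 2.6257.
Golden rule sets MPK = n+δ: 0.24·2.2·k^(0.24−1) = 0.09, so k_gold = (0.24·2.2/0.09)^(1/0.76) ≈ 10.2575.
y_gold = 2.2·10.2575^0.24 ≈ 3.8466, c_gold = y_gold − 0.09·k_gold ≈ 2.9234.
Gain: Δc = 2.9234 − 2.6257 ≈ 0.2977.

Δc ≈ 0.298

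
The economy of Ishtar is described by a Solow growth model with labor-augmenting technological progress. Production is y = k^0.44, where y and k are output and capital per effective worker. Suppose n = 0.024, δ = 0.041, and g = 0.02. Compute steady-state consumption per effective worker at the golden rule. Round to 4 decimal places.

Capital per effective worker breaks even when investment replaces (n + g + δ)·k; here n + g + δ = 0.085.
At the golden rule the marginal product of capital equals n+g+δ: 0.44·k^(0.44−1) = 0.085. Solving, k_gold = (0.44/0.085)^(1/0.56) ≈ 18.8391.
y_gold = 18.8391^0.44 ≈ 3.6394.
c_gold = y_gold − (n+g+δ)·k_gold = 3.6394 − 0.085·18.8391 ≈ 2.0380.

c_gold ≈ 2.0380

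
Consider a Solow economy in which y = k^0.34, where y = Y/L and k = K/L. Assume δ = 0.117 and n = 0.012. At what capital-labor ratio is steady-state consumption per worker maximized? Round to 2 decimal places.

Break-even investment rate: n + δ = 0.012 + 0.117 = 0.129.
Golden rule sets MPK = n+δ: 0.34·k^(0.34−1) = 0.129, so k_gold = (0.34/0.129)^(1/0.66) ≈ 4.3422.

k_gold ≈ 4.34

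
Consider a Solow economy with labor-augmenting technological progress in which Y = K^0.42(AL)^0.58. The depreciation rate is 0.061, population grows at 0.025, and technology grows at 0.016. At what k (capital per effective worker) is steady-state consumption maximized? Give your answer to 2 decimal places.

Break-even investment rate: n + g + δ = 0.025 + 0.016 + 0.061 = 0.102.
Maximizing c = f(k) − (n+g+δ)·k gives f'(k) = n+g+δ, i.e. 0.42·k^(0.42−1) = 0.102, so k_gold = (0.42/0.102)^(1/0.58) ≈ 11.4747.

k_gold ≈ 11.47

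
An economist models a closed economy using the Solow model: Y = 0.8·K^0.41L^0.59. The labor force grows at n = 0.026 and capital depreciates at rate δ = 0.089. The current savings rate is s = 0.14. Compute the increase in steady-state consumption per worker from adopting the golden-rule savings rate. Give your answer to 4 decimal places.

The effective depreciation rate is n + δ = 0.026 + 0.089 = 0.115.
Current steady state (s = 0.14): k* = (0.14·0.8/0.115)^(1/0.59) ≈ 0.9562, y* = 0.8·0.9562^0.41 ≈ 0.7854, c* = (1−0.14)·0.7854 ≈ 0.6755.
At the golden rule the marginal product of capital equals n+δ: 0.41·0.8·k^(0.41−1) = 0.115. Solving, k_gold = (0.41·0.8/0.115)^(1/0.59) ≈ 5.9086.
y_gold = 0.8·5.9086^0.41 ≈ 1.6573, c_gold = y_gold − 0.115·k_gold ≈ 0.9778.
Gain: Δc = 0.9778 − 0.6755 ≈ 0.3023.

Δc ≈ 0.3023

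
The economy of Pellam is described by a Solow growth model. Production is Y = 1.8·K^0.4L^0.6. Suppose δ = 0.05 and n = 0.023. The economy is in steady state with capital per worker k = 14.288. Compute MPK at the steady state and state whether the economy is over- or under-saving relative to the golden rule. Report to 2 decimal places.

n + δ = 0.023 + 0.05 = 0.073.
MPK = 0.4·1.8·k^(0.4−1) = 0.4·1.8·14.288^(-0.6) ≈ 0.1460.
MPK > 0.073, so the economy is dynamically efficient (under-saving).

under-saving; MPK ≈ 0.15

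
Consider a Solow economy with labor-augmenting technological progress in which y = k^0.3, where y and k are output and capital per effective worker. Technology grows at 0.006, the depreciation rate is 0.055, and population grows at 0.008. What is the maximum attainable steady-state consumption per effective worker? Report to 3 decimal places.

c_gold ≈ 1.314

The effective depreciation rate is n + g + δ = 0.008 + 0.006 + 0.055 = 0.069.
Setting f'(k) = n+g+δ gives 0.3·k^(0.3−1) = 0.069, hence k_gold = (0.3/0.069)^(1/0.7) ≈ 8.1624.
y_gold = 8.1624^0.3 ≈ 1.8773.
c_gold = y_gold − (n+g+δ)·k_gold = 1.8773 − 0.069·8.1624 ≈ 1.3141.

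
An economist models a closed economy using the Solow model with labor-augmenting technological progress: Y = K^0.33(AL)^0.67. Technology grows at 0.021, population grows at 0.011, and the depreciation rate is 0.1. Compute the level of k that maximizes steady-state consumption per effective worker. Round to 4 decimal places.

n + g + δ = 0.011 + 0.021 + 0.1 = 0.132.
Setting f'(k) = n+g+δ gives 0.33·k^(0.33−1) = 0.132, hence k_gold = (0.33/0.132)^(1/0.67) ≈ 3.9259.

k_gold ≈ 3.9259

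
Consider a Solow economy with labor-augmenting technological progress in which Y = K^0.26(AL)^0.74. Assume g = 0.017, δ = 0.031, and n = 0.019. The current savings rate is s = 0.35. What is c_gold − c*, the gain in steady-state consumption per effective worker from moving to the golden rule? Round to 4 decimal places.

Δc ≈ 0.0297

The effective depreciation rate is n + g + δ = 0.019 + 0.017 + 0.031 = 0.067.
Current steady state (s = 0.35): k* = (0.35/0.067)^(1/0.74) ≈ 9.3382, y* = 9.3382^0.26 ≈ 1.7876, c* = (1−0.35)·1.7876 ≈ 1.1619.
Setting f'(k) = n+g+δ gives 0.26·k^(0.26−1) = 0.067, hence k_gold = (0.26/0.067)^(1/0.74) ≈ 6.2490.
y_gold = 6.2490^0.26 ≈ 1.6103, c_gold = y_gold − 0.067·k_gold ≈ 1.1916.
Gain: Δc = 1.1916 − 1.1619 ≈ 0.0297.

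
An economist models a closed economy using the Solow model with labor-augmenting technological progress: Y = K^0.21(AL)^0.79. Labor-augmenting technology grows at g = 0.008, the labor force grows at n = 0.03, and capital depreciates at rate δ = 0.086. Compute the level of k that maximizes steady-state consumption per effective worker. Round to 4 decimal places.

Capital per effective worker breaks even when investment replaces (n + g + δ)·k; here n + g + δ = 0.124.
Maximizing c = f(k) − (n+g+δ)·k gives f'(k) = n+g+δ, i.e. 0.21·k^(0.21−1) = 0.124, so k_gold = (0.21/0.124)^(1/0.79) ≈ 1.9481.

k_gold ≈ 1.9481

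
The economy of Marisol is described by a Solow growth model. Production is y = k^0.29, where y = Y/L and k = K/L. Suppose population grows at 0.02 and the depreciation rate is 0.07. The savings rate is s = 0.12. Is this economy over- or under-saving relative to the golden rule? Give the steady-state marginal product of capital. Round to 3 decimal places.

Capital per worker breaks even when investment replaces (n + δ)·k; here n + δ = 0.09.
Steady-state k*: s·k^0.29 = 0.09·k gives k* = (0.12/0.09)^(1/0.71) ≈ 1.4996.
MPK = 0.29·1.4996^(-0.71) ≈ 0.2175.
MPK > n+δ = 0.09, so the economy is dynamically efficient (under-saving).

under-saving; MPK ≈ 0.217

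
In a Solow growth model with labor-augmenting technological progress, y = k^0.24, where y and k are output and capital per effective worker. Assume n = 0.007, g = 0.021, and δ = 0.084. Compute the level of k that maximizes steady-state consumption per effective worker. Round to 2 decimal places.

n + g + δ = 0.007 + 0.021 + 0.084 = 0.112.
Setting f'(k) = n+g+δ gives 0.24·k^(0.24−1) = 0.112, hence k_gold = (0.24/0.112)^(1/0.76) ≈ 2.7259.

k_gold ≈ 2.73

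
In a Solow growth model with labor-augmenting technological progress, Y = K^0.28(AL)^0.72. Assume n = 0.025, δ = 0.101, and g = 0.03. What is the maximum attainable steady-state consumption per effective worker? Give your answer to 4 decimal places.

n + g + δ = 0.025 + 0.03 + 0.101 = 0.156.
At the golden rule the marginal product of capital equals n+g+δ: 0.28·k^(0.28−1) = 0.156. Solving, k_gold = (0.28/0.156)^(1/0.72) ≈ 2.2533.
y_gold = 2.2533^0.28 ≈ 1.2554.
c_gold = y_gold − (n+g+δ)·k_gold = 1.2554 − 0.156·2.2533 ≈ 0.9039.

c_gold ≈ 0.9039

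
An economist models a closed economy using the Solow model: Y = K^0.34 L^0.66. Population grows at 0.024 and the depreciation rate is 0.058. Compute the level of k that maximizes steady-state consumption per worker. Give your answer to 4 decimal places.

k_gold ≈ 8.6269

The effective depreciation rate is n + δ = 0.024 + 0.058 = 0.082.
Setting f'(k) = n+δ gives 0.34·k^(0.34−1) = 0.082, hence k_gold = (0.34/0.082)^(1/0.66) ≈ 8.6269.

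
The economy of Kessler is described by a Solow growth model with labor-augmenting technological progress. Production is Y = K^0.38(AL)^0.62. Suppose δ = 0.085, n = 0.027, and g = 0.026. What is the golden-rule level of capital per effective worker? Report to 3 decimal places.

Capital per effective worker breaks even when investment replaces (n + g + δ)·k; here n + g + δ = 0.138.
Golden rule sets MPK = n+g+δ: 0.38·k^(0.38−1) = 0.138, so k_gold = (0.38/0.138)^(1/0.62) ≈ 5.1230.

k_gold ≈ 5.123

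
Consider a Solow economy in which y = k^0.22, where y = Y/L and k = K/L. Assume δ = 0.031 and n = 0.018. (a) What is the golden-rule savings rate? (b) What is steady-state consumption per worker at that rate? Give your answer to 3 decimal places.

(a) s_gold = 0.220; (b) c_gold ≈ 1.191

n + δ = 0.018 + 0.031 = 0.049.
For Cobb-Douglas, s_gold equals capital's share: s_gold = 0.22.
Maximizing c = f(k) − (n+δ)·k gives f'(k) = n+δ, i.e. 0.22·k^(0.22−1) = 0.049, so k_gold = (0.22/0.049)^(1/0.78) ≈ 6.8578.
y_gold = 6.8578^0.22 ≈ 1.5274; c_gold = (1−0.22)·y_gold ≈ 1.1914.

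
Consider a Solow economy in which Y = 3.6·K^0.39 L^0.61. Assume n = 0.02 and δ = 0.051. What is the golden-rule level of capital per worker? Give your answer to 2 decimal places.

Break-even investment rate: n + δ = 0.02 + 0.051 = 0.071.
Maximizing c = f(k) − (n+δ)·k gives f'(k) = n+δ, i.e. 0.39·3.6·k^(0.39−1) = 0.071, so k_gold = (0.39·3.6/0.071)^(1/0.61) ≈ 133.2811.

k_gold ≈ 133.28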